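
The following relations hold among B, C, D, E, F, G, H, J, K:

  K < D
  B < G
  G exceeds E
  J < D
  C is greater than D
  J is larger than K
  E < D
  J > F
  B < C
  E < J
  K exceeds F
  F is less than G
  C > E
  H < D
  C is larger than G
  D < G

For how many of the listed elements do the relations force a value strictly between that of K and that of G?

The relations place K below G. An element lies strictly between them when it is forced above K and also forced below G.
Above K: {J, D, C}. Below G: {B, F, E, H, J, D}.
Intersection: {J, D} — 2.

2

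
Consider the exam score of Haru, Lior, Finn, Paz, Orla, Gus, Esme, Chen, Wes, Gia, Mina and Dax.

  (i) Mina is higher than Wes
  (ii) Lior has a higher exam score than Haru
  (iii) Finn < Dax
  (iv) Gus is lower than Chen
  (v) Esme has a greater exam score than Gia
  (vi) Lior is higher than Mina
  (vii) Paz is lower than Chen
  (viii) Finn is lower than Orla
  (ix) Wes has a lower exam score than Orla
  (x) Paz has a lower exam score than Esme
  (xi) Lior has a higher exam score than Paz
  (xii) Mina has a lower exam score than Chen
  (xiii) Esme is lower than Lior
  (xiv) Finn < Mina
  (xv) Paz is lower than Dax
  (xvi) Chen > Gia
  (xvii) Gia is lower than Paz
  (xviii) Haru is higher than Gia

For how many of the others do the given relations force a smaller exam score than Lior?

Directly below Lior: Paz, Mina, Esme, Haru.
One step further: Wes, Gia, Finn (7 so far).
No other element is forced below Lior by the given relations, so the count is 7.

7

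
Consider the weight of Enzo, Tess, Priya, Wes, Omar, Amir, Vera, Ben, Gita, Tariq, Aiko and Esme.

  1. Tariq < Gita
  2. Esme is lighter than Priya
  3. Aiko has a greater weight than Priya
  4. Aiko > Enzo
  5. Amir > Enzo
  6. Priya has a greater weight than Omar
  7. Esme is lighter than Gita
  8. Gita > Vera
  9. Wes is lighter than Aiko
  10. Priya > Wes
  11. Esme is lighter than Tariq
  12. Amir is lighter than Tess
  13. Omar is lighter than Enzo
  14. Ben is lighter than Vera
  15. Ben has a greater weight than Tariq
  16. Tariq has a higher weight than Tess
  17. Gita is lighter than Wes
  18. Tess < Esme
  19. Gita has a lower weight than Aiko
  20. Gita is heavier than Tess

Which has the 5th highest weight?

Piecing the relations together gives one ordering: Omar < Enzo < Amir < Tess < Esme < Tariq < Ben < Vera < Gita < Wes < Priya < Aiko.
The 5th largest is Vera.

Vera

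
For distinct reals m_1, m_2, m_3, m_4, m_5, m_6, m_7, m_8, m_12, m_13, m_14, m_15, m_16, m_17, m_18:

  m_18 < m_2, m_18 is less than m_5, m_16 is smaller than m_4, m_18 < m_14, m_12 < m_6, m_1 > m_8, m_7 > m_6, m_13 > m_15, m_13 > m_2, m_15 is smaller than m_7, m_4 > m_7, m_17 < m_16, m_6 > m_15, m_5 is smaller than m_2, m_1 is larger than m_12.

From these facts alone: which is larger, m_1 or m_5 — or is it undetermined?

Following every chain through m_5: above m_5 we get m_2, m_13; below m_5 we get m_18.
m_1 is not reached, and no chain runs the other way from m_1 to m_5.
So the given relations leave the order of m_5 and m_1 undetermined.

undetermined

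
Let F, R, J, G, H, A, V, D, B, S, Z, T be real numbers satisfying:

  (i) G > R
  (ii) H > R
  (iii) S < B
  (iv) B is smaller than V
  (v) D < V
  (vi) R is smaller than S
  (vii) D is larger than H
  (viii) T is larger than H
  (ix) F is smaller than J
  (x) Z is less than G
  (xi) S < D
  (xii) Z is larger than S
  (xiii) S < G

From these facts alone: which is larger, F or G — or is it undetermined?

undetermined

Following every chain through F: above F we get J.
G is not reached, and no chain runs the other way from G to F.
So the given relations leave the order of F and G undetermined.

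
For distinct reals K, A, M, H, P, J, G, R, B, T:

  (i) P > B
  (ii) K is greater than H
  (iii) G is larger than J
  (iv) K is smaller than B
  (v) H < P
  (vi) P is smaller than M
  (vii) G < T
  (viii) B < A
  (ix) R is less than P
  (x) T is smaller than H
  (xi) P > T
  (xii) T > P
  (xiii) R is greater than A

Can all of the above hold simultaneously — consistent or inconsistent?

Chaining the given relations yields T < H < K < B < A < R < P, so T < P. But one relation states P < T. These cannot both hold.

inconsistent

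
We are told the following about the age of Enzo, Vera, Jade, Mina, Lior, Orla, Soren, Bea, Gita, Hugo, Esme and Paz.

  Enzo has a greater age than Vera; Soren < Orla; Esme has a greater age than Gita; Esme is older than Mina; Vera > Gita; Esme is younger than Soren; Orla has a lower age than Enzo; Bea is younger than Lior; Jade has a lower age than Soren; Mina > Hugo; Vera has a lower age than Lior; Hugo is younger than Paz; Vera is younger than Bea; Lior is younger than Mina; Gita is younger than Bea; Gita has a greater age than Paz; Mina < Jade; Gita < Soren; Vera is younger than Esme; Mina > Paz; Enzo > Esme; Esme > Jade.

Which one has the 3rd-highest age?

Soren

Chaining the given pairs: Hugo < Paz < Gita < Vera < Bea < Lior < Mina < Jade < Esme < Soren < Orla < Enzo.
The 3rd largest is Soren.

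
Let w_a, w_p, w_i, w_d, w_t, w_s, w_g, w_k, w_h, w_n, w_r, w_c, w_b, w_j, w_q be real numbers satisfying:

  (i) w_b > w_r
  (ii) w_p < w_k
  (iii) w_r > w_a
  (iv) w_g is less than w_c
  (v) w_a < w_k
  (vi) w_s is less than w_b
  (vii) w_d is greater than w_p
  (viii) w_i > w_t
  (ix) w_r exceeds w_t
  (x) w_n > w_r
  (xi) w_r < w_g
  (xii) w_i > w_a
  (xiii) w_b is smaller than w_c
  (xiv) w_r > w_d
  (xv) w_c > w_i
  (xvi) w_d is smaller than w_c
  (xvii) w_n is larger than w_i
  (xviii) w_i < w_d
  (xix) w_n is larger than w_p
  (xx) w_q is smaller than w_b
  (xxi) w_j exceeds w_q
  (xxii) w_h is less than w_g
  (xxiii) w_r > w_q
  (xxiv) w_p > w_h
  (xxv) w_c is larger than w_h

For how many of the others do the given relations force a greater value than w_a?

8

Directly above w_a: w_i, w_k, w_r.
One step further: w_d, w_g, w_n, w_b, w_c (8 so far).
Nothing else is reachable above w_a; 8 in all.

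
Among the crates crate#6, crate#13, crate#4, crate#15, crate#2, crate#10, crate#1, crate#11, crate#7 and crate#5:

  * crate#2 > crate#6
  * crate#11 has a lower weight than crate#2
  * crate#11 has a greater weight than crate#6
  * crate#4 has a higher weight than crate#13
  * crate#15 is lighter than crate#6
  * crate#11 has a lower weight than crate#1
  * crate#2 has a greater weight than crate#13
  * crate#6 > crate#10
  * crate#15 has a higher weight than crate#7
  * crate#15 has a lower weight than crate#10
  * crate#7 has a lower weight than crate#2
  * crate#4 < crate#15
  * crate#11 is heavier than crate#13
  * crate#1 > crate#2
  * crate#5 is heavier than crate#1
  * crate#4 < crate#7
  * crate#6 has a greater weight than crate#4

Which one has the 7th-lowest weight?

Piecing the relations together gives one ordering: crate#13 < crate#4 < crate#7 < crate#15 < crate#10 < crate#6 < crate#11 < crate#2 < crate#1 < crate#5.
The 7th smallest is crate#11.

crate#11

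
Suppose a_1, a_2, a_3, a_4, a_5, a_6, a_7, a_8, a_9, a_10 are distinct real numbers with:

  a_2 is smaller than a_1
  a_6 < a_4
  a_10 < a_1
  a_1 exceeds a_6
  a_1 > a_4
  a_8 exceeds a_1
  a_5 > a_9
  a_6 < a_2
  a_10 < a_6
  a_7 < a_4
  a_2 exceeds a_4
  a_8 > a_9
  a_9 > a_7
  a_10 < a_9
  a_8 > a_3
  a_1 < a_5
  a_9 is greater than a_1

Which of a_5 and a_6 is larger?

a_5

The relevant relations are a_6 < a_4; a_4 < a_2; a_2 < a_1; a_1 < a_9; a_9 < a_5.
Together: a_6 < a_4 < a_2 < a_1 < a_9 < a_5.
So a_6 < a_5; a_5 is the larger of the two.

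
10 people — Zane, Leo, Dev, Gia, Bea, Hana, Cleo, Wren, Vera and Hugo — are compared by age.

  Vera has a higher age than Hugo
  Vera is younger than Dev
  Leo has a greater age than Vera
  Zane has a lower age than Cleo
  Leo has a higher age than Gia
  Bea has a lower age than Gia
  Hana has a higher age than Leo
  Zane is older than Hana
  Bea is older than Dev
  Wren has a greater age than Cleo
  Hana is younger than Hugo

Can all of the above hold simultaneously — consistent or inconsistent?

inconsistent

We have Hana < Hugo stated directly, yet also Hugo < Vera < Dev < Bea < Gia < Leo < Hana by chaining the others — so Hugo < Hana. Contradiction.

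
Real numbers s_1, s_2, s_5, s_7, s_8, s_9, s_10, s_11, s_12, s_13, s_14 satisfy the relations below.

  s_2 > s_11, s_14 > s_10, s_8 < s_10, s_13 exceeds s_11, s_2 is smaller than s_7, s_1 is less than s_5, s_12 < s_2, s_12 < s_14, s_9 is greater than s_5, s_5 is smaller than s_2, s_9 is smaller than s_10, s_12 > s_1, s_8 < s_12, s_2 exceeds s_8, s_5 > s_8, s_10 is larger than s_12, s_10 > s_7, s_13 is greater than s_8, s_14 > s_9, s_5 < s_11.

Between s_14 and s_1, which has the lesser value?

s_1 < s_5 and s_5 < s_11 give s_1 < s_11.
Then s_11 < s_2 extends the chain to s_2.
Then s_2 < s_7 extends the chain to s_7.
Then s_7 < s_10 extends the chain to s_10.
Then s_10 < s_14 extends the chain to s_14.
So s_1 < s_14; s_1 is the smaller of the two.

s_1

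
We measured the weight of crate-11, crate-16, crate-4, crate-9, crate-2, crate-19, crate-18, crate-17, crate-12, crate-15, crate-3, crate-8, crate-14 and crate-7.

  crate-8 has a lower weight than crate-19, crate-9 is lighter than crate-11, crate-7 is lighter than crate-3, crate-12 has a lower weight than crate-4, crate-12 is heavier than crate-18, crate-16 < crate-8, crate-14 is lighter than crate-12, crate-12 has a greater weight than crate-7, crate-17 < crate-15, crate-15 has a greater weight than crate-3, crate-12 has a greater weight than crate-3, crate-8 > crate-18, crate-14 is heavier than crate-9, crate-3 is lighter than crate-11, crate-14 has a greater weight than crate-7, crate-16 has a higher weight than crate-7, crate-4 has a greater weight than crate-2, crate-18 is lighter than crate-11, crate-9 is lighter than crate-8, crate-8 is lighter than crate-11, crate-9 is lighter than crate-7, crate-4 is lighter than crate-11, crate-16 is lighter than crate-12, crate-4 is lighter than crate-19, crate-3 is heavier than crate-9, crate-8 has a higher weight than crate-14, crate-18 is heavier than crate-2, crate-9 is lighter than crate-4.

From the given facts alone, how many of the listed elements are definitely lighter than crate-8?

Directly below crate-8: crate-9, crate-14, crate-18, crate-16.
One step further: crate-2, crate-7 (6 so far).
Nothing else is reachable below crate-8; 6 in all.

6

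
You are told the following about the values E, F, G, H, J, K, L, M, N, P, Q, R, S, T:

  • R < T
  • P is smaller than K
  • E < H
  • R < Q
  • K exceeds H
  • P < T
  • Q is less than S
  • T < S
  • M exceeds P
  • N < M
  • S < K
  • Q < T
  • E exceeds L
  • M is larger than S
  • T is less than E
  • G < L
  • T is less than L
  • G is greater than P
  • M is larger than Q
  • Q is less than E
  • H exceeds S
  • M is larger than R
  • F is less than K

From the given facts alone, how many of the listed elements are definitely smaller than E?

From E the given relations immediately reach Q, T, L.
From those, R, P, G — 6 in total.
No other element is forced below E by the given relations, so the count is 6.

6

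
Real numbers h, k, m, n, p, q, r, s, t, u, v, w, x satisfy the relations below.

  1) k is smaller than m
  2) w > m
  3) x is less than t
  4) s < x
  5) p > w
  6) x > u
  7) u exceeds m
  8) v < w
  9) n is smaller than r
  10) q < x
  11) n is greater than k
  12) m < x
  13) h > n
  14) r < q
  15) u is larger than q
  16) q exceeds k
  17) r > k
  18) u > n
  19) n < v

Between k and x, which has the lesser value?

Following the relations from k: k < n < r < q < u < x.
So k < x; k is the smaller of the two.

k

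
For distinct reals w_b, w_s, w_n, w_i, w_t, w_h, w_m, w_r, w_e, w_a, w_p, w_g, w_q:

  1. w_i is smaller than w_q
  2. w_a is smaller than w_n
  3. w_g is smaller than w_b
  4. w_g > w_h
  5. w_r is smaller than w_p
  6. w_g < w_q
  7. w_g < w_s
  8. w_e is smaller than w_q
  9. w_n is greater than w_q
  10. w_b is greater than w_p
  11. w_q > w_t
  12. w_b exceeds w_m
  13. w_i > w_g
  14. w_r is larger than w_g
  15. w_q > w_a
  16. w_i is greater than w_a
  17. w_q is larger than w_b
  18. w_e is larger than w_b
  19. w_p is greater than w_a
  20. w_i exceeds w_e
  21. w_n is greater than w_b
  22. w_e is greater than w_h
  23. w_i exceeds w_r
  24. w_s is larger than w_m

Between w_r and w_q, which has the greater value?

Link the given pairs in sequence: w_r < w_p; w_p < w_b; w_b < w_e; w_e < w_i; w_i < w_q.
Together: w_r < w_p < w_b < w_e < w_i < w_q.
So w_r < w_q; w_q is the larger of the two.

w_q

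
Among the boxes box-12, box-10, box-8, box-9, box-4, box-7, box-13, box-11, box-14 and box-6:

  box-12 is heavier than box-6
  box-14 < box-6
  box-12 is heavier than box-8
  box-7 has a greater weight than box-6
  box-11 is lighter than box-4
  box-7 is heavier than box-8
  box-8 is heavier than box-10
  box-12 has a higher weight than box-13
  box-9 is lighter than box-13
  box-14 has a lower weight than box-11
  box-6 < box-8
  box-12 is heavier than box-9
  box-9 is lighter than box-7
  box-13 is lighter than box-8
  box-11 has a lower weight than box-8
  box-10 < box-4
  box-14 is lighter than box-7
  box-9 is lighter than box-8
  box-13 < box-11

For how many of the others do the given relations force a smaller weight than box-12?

From box-12 the given relations immediately reach box-9, box-13, box-6, box-8.
From those, box-14, box-10, box-11 — 7 in total.
No other element is forced below box-12 by the given relations, so the count is 7.

7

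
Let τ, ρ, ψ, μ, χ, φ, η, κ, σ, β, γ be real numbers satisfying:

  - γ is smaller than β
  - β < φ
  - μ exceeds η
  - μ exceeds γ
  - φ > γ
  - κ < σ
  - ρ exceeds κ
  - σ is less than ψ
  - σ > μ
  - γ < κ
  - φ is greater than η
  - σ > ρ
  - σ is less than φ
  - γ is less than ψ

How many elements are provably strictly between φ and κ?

The relations place κ below φ. An element lies strictly between them when it is forced above κ and also forced below φ.
Above κ: {ρ, σ, ψ}. Below φ: {γ, η, μ, ρ, β, σ}.
Intersection: {ρ, σ} — 2.

2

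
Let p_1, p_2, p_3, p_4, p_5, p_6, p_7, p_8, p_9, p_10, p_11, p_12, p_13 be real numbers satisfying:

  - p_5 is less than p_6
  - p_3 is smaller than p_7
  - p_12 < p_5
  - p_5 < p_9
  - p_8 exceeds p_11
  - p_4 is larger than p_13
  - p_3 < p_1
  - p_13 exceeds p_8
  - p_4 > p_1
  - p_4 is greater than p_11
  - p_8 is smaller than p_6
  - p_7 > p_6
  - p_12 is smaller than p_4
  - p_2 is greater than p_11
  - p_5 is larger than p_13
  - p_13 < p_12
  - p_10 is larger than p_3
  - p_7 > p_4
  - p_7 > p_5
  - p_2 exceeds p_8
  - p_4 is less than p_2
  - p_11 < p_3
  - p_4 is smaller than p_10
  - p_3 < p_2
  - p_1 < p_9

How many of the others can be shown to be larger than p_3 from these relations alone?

The elements the relations force above p_3 are p_1, p_4, p_7, p_9, p_10, p_2 — no chain reaches any other.
That is 6.

6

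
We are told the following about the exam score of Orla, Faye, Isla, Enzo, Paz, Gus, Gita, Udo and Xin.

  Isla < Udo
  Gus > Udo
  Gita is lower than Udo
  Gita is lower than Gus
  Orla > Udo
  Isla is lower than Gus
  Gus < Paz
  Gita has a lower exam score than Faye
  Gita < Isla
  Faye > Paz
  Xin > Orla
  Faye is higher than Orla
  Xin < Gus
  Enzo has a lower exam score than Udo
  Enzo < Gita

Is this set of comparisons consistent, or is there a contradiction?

consistent

The single ordering Enzo < Gita < Isla < Udo < Orla < Xin < Gus < Paz < Faye satisfies every listed relation, so no contradiction arises.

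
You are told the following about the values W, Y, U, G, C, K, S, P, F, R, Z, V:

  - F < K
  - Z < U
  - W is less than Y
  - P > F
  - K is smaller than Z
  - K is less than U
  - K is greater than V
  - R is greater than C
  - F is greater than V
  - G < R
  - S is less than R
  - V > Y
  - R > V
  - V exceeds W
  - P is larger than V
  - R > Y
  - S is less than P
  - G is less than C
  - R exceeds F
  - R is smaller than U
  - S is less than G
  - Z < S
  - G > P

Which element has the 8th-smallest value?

P

The consecutive relations fix a unique order: W < Y < V < F < K < Z < S < P < G < C < R < U.
The 8th smallest is P.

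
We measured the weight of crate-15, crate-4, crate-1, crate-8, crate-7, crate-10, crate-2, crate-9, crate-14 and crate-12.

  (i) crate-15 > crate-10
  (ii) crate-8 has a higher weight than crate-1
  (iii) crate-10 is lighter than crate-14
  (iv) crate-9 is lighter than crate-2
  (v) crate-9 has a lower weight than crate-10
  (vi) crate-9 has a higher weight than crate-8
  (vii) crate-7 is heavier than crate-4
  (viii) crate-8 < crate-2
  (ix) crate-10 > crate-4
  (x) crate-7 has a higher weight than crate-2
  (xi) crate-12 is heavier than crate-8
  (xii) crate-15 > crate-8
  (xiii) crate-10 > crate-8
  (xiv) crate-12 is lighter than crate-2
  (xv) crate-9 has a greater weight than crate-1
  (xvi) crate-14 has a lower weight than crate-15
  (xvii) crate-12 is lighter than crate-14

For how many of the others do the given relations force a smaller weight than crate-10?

The elements the relations force below crate-10 are crate-1, crate-8, crate-9, crate-4 — no chain reaches any other.
That is 4.

4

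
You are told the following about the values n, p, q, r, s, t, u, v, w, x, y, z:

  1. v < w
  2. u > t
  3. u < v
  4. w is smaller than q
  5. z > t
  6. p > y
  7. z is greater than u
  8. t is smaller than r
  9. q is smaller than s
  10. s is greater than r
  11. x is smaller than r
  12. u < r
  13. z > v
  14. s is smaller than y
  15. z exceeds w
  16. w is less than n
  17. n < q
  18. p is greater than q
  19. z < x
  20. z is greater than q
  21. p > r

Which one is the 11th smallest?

Piecing the relations together gives one ordering: t < u < v < w < n < q < z < x < r < s < y < p.
The 11th smallest is y.

y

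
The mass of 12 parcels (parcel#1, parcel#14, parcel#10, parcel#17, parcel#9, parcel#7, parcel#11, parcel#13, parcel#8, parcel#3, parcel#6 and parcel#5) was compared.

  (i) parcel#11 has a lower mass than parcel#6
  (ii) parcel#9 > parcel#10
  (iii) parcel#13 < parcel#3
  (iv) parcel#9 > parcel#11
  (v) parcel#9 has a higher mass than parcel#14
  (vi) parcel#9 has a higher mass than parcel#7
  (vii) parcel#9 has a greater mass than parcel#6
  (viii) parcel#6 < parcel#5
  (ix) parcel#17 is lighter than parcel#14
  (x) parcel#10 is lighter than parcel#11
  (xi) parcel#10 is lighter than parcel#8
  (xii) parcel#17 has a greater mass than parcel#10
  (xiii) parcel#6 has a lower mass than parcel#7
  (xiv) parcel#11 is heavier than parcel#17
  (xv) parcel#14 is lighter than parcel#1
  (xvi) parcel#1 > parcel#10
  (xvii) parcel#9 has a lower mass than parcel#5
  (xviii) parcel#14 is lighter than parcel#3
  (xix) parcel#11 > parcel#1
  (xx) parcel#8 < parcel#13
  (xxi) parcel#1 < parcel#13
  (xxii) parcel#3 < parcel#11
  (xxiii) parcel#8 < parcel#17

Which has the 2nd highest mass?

The consecutive relations fix a unique order: parcel#10 < parcel#8 < parcel#17 < parcel#14 < parcel#1 < parcel#13 < parcel#3 < parcel#11 < parcel#6 < parcel#7 < parcel#9 < parcel#5.
Counting 2 from the largest end gives parcel#9.

parcel#9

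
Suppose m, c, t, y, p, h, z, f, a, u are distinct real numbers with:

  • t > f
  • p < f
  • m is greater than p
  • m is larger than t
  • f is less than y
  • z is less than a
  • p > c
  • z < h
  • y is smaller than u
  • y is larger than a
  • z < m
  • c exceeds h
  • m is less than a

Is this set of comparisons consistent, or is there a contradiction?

consistent

Every relation is compatible with z < h < c < p < f < t < m < a < y < u; the set is consistent.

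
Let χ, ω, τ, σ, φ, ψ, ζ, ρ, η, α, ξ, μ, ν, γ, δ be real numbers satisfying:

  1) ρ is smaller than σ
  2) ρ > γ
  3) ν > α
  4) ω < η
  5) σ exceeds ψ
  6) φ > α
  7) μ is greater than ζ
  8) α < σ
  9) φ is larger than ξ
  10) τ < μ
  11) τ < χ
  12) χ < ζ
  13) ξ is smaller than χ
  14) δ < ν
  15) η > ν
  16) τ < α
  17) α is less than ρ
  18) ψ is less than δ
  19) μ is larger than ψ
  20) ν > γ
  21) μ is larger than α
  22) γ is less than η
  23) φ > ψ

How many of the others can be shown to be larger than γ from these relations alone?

The elements the relations force above γ are ρ, ν, σ, η — no chain reaches any other.
That is 4.

4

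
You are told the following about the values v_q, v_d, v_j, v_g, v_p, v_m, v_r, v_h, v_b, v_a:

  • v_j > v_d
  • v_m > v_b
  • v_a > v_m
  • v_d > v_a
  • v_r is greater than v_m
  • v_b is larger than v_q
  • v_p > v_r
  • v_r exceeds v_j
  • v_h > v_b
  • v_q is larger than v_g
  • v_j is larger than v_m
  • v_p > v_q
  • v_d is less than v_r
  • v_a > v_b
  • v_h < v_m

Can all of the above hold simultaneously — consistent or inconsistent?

consistent

The single ordering v_g < v_q < v_b < v_h < v_m < v_a < v_d < v_j < v_r < v_p satisfies every listed relation, so no contradiction arises.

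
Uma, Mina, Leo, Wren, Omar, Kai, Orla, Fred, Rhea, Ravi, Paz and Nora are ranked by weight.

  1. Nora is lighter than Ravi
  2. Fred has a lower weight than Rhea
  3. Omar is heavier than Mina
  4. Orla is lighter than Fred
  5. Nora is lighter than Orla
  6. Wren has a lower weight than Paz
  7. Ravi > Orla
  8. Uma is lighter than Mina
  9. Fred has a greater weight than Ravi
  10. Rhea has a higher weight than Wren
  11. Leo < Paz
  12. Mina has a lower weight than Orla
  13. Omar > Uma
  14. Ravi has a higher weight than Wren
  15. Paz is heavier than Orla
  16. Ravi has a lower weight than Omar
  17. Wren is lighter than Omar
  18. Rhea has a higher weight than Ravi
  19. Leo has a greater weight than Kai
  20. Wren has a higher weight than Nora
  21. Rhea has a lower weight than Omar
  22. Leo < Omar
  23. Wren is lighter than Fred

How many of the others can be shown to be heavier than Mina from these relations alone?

6

From Mina the given relations immediately reach Orla, Omar.
From those, Ravi, Fred, Paz — 5 in total.
From those, Rhea — 6 in total.
No other element is forced above Mina by the given relations, so the count is 6.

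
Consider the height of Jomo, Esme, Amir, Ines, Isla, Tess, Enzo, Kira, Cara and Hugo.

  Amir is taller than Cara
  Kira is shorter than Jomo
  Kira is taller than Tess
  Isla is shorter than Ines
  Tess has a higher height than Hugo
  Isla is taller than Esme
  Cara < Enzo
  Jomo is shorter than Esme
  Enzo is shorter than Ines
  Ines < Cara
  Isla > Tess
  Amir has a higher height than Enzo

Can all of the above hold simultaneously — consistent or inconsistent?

We have Enzo < Ines stated directly, yet also Ines < Cara < Enzo by chaining the others — so Ines < Enzo. Contradiction.

inconsistent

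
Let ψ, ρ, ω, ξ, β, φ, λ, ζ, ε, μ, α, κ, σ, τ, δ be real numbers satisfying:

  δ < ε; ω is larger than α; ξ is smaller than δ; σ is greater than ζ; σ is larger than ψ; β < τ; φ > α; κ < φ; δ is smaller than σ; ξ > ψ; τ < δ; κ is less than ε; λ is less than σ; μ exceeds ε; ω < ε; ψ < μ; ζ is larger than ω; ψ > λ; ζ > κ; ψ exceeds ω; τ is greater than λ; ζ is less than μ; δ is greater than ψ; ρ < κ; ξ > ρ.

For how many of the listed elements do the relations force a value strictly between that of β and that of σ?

2

Chaining upward from β reaches: τ, δ, ε, μ.
Chaining downward from σ reaches: α, ρ, ω, κ, λ, τ, ψ, ξ, ζ, δ.
Strictly between β and σ are those in both lists: τ, δ — 2 elements.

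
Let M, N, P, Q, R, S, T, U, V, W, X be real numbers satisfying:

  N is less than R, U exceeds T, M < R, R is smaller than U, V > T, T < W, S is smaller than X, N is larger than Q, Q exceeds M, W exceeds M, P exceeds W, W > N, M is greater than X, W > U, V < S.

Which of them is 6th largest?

Q

The consecutive relations fix a unique order: T < V < S < X < M < Q < N < R < U < W < P.
The 6th largest is Q.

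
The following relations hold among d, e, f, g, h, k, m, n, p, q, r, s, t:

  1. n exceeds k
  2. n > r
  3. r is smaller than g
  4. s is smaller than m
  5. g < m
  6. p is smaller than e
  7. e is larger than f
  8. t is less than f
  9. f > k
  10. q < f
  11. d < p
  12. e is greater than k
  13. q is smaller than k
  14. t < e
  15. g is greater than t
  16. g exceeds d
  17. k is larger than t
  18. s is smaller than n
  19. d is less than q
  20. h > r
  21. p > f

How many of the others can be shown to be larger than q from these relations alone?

Directly above q: k, f.
One step further: p, e, n (5 so far).
No other element is forced above q by the given relations, so the count is 5.

5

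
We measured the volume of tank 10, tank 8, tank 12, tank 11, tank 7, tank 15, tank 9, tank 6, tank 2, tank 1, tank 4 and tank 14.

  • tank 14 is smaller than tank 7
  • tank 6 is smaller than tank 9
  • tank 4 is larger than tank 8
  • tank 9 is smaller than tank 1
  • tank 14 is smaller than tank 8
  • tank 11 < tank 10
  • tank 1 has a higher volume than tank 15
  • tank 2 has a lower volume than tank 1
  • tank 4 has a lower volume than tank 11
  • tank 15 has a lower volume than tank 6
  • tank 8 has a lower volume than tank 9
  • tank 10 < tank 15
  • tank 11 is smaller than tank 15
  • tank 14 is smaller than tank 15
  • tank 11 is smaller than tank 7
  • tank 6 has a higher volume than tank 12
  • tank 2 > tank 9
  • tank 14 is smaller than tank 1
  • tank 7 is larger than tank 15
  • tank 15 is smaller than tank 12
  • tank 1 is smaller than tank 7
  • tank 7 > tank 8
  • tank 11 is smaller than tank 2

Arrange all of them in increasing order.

Each adjacent pair is fixed by a given relation: tank 14 < tank 8; tank 8 < tank 4; tank 4 < tank 11; tank 11 < tank 10; tank 10 < tank 15; tank 15 < tank 12; tank 12 < tank 6; tank 6 < tank 9; tank 9 < tank 2; tank 2 < tank 1; tank 1 < tank 7. Chaining them end to end gives the full order.

tank 14 < tank 8 < tank 4 < tank 11 < tank 10 < tank 15 < tank 12 < tank 6 < tank 9 < tank 2 < tank 1 < tank 7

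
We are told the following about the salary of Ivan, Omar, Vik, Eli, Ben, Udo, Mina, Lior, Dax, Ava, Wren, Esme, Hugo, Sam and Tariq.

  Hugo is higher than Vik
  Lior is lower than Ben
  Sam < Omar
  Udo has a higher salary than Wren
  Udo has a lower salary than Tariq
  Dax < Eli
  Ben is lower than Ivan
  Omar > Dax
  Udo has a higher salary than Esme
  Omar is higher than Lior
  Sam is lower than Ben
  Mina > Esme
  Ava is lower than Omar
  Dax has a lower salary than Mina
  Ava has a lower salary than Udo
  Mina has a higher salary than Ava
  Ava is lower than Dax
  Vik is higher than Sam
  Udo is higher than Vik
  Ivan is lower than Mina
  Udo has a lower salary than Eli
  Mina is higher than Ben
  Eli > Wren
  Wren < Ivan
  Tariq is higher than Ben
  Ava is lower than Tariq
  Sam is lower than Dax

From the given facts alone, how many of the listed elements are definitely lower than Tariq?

From Tariq the given relations immediately reach Ava, Ben, Udo.
From those, Wren, Sam, Vik, Esme, Lior — 8 in total.
No other element is forced below Tariq by the given relations, so the count is 8.

8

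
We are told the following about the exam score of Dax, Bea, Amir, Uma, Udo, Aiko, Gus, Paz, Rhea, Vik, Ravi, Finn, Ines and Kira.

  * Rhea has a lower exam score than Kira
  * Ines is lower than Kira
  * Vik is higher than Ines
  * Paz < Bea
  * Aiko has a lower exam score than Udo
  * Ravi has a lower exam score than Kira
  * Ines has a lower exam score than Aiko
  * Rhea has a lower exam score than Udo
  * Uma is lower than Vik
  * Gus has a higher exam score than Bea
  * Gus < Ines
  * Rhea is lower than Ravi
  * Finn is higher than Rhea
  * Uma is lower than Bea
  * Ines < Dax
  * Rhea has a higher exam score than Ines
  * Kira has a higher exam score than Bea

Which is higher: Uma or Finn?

Finn

Uma < Bea < Gus < Ines < Rhea < Finn, by transitivity through Bea, Gus, Ines, Rhea.
So Uma < Finn; Finn is the higher of the two.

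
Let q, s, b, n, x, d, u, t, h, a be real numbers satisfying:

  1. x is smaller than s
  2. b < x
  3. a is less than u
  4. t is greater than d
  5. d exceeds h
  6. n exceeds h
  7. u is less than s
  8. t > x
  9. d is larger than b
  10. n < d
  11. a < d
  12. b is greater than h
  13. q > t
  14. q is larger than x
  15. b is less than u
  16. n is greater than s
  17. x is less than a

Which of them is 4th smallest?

a

Piecing the relations together gives one ordering: h < b < x < a < u < s < n < d < t < q.
Counting 4 from the smallest end gives a.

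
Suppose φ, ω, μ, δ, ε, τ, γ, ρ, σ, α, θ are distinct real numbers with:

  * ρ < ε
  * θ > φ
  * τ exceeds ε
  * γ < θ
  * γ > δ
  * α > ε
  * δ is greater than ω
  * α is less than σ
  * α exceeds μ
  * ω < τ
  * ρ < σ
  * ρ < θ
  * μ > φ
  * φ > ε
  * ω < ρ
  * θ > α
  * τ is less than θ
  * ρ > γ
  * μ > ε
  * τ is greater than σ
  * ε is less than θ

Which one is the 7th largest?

Chaining the given pairs: ω < δ < γ < ρ < ε < φ < μ < α < σ < τ < θ.
The 7th largest is ε.

ε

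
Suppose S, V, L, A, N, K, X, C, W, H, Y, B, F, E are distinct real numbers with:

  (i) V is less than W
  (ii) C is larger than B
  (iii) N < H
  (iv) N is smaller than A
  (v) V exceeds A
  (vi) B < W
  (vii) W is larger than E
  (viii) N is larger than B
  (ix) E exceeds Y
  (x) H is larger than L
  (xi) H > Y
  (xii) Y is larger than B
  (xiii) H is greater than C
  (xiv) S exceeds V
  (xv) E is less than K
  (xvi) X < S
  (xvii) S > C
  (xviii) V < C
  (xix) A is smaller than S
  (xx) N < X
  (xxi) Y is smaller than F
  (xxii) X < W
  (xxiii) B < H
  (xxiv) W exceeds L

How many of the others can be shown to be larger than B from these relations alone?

Directly above B: Y, N, C, H, W.
One step further: F, E, A, X, S (10 so far).
One step further: V, K (12 so far).
Nothing else is reachable above B; 12 in all.

12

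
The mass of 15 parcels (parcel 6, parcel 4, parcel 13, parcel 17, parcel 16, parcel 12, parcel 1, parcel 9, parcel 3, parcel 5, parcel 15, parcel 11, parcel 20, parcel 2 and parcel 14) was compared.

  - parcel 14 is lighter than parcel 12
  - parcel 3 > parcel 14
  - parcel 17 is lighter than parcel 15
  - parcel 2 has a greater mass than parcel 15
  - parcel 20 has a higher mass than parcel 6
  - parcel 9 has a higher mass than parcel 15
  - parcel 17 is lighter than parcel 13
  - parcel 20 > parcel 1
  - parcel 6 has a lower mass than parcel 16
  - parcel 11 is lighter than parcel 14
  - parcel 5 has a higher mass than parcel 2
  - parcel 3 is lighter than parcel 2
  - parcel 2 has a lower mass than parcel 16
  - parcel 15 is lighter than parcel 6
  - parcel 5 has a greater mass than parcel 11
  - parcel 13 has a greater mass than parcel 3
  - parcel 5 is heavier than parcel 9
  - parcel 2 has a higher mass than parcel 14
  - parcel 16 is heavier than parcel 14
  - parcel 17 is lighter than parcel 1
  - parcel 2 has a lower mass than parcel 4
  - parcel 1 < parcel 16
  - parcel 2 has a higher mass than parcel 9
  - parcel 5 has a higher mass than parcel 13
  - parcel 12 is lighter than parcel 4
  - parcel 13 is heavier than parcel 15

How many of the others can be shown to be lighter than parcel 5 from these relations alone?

From parcel 5 the given relations immediately reach parcel 11, parcel 13, parcel 9, parcel 2.
From those, parcel 14, parcel 17, parcel 15, parcel 3 — 8 in total.
No other element is forced below parcel 5 by the given relations, so the count is 8.

8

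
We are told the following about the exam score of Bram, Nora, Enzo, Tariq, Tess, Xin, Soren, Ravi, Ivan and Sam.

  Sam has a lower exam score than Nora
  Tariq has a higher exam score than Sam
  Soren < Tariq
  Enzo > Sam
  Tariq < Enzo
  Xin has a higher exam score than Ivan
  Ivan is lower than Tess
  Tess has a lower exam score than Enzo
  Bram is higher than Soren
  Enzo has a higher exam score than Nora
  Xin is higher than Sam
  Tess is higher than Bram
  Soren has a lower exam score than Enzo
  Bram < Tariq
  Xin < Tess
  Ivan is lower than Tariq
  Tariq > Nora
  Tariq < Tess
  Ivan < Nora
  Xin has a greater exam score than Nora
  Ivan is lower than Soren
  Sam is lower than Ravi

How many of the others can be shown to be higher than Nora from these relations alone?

The elements the relations force above Nora are Tariq, Xin, Tess, Enzo — no chain reaches any other.
That is 4.

4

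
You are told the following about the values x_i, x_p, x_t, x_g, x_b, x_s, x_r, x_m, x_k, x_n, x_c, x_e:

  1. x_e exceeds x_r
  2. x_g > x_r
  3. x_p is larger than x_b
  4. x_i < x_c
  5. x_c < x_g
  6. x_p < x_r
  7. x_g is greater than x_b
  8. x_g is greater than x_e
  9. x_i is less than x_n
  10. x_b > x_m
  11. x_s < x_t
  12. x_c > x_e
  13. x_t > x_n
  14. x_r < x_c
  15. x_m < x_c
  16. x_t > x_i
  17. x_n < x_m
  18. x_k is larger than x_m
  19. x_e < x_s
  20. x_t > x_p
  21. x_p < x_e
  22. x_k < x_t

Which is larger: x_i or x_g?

x_g

Following the relations from x_i: x_i < x_n < x_m < x_b < x_p < x_r < x_e < x_c < x_g.
So x_i < x_g; x_g is the larger of the two.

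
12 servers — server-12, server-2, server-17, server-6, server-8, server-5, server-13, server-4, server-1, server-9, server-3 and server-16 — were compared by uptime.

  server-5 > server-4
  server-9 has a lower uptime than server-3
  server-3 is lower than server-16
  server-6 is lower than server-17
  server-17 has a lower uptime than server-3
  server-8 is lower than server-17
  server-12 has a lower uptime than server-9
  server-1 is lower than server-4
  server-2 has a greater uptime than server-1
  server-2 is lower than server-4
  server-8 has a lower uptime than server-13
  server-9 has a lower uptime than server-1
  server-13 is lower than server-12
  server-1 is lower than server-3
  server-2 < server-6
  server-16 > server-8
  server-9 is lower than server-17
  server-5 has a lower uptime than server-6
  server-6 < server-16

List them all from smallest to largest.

Nothing is placed below server-8, so it is least; from there server-8 < server-13; server-13 < server-12; server-12 < server-9; server-9 < server-1; server-1 < server-2; server-2 < server-4; server-4 < server-5; server-5 < server-6; server-6 < server-17; server-17 < server-3; server-3 < server-16, each given directly.

server-8 < server-13 < server-12 < server-9 < server-1 < server-2 < server-4 < server-5 < server-6 < server-17 < server-3 < server-16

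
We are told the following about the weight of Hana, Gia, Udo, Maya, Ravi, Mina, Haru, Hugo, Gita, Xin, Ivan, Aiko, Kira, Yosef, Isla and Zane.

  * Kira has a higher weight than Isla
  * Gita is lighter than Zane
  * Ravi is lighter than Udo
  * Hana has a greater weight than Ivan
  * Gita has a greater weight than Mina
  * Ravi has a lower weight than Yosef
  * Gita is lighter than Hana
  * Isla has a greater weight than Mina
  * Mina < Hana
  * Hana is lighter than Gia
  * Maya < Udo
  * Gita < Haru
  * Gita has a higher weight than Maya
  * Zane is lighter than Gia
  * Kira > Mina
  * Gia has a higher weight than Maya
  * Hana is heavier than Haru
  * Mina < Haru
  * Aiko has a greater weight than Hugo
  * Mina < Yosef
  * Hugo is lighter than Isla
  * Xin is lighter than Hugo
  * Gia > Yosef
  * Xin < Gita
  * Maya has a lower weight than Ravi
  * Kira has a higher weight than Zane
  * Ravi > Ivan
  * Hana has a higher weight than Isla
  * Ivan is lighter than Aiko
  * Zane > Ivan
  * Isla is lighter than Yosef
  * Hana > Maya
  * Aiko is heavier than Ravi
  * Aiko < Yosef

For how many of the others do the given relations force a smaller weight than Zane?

Directly below Zane: Ivan, Gita.
One step further: Xin, Mina, Maya (5 so far).
No other element is forced below Zane by the given relations, so the count is 5.

5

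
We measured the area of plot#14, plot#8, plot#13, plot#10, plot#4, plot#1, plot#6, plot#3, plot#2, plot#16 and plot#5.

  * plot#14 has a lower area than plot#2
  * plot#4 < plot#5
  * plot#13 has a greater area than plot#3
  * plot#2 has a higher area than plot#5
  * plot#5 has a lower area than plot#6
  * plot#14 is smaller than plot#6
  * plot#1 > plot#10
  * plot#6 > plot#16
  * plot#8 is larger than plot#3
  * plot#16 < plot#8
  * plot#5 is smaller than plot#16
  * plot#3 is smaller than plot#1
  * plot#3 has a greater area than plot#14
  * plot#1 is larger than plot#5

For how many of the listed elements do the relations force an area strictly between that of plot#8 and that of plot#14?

1

The relations place plot#14 below plot#8. An element lies strictly between them when it is forced above plot#14 and also forced below plot#8.
Above plot#14: {plot#3, plot#2, plot#1, plot#6, plot#13}. Below plot#8: {plot#4, plot#5, plot#16, plot#3}.
Intersection: {plot#3} — 1.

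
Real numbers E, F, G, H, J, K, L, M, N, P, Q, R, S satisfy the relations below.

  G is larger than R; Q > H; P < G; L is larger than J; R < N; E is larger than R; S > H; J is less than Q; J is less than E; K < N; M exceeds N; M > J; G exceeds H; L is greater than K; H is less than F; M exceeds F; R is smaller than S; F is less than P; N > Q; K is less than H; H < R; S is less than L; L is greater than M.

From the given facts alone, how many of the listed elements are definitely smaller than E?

4

From E the given relations immediately reach R, J.
From those, H — 3 in total.
From those, K — 4 in total.
No other element is forced below E by the given relations, so the count is 4.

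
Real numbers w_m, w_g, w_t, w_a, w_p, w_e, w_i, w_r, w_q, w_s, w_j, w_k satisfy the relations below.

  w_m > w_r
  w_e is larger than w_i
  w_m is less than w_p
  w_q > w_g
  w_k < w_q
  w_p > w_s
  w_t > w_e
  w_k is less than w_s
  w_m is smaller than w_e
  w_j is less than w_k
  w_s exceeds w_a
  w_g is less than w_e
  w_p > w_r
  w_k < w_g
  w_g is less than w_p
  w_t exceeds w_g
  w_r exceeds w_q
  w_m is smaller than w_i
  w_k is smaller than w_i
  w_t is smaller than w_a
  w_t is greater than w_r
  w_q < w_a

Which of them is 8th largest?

w_r

Piecing the relations together gives one ordering: w_j < w_k < w_g < w_q < w_r < w_m < w_i < w_e < w_t < w_a < w_s < w_p.
Counting 8 from the largest end gives w_r.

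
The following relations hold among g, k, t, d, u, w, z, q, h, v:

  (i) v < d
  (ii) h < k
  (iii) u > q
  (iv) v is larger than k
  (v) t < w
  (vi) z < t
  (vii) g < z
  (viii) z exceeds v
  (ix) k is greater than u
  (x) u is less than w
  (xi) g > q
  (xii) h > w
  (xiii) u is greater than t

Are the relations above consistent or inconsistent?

We have v < z stated directly, yet also z < t < u < w < h < k < v by chaining the others — so z < v. Contradiction.

inconsistent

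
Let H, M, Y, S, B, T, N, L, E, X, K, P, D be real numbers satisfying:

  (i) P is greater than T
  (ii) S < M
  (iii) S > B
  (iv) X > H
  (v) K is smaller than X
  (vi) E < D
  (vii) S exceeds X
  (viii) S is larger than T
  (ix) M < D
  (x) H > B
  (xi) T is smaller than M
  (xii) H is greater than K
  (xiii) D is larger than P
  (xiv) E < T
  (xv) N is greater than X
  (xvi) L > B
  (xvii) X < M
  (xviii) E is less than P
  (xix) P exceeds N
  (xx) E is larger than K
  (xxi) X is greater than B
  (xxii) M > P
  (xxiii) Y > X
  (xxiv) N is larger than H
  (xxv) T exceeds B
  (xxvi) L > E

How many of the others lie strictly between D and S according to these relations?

1

Chaining upward from S reaches: M.
Chaining downward from D reaches: K, E, B, H, X, T, N, P, M.
Strictly between S and D are those in both lists: M — 1 element.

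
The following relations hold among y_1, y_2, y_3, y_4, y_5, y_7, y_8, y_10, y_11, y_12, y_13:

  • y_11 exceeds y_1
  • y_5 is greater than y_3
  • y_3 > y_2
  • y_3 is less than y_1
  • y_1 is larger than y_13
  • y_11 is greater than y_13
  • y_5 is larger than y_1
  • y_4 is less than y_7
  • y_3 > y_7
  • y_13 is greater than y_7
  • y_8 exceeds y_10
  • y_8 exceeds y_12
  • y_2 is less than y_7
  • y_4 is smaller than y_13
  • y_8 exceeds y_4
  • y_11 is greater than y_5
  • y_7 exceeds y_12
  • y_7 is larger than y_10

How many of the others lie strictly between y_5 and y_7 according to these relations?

Chaining upward from y_7 reaches: y_13, y_3, y_1, y_11.
Chaining downward from y_5 reaches: y_4, y_10, y_12, y_2, y_13, y_3, y_1.
Strictly between y_7 and y_5 are those in both lists: y_13, y_3, y_1 — 3 elements.

3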